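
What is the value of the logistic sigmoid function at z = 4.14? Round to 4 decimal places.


First, exp(-4.1400) = 0.0159.
Then sigma(z) = 1/(1 + 0.0159) = 0.9843.

0.9843


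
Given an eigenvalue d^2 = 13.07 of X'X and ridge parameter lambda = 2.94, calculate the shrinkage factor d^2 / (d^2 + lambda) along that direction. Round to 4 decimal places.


Compute the denominator: 13.07 + 2.94 = 16.0100.
Shrinkage factor = 13.07 / 16.0100 = 0.8164.

0.8164


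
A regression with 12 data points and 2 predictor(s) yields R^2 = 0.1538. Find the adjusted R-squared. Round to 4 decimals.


Adjusted R^2 = 1 - (1 - R^2) * (n-1)/(n-p-1).
(1 - R^2) = 0.8462.
(n-1)/(n-p-1) = 11/9.
(1 - R^2) * (n-1) = 0.8462 * 11 = 9.3082.
Divide by (n-p-1): 9.3082 / 9 = 1.0342.
Adj R^2 = 1 - 1.0342 = -0.0342.

-0.0342


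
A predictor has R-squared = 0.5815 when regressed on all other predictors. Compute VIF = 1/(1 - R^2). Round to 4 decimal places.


Using VIF = 1/(1 - R^2_j):
1 - 0.5815 = 0.4185.
VIF = 2.3895.

2.3895


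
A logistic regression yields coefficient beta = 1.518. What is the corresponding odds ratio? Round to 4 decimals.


exp(1.518) = 4.5631.
So the odds ratio is 4.5631.

4.5631


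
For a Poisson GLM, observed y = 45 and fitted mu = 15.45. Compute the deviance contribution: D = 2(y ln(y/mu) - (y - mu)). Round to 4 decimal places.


Compute y*ln(y/mu) = 45*ln(45/15.45) = 45*1.069053 = 48.107385.
y - mu = 29.55.
D = 2*(48.107385 - (29.55)) = 37.114770, which rounds to 37.1148.

37.1148


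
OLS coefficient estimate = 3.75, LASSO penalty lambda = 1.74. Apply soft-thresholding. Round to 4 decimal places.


Absolute value: |3.75| = 3.75.
Compare to lambda = 1.74.
Since |beta| > lambda, coefficient = sign(beta)*(|beta| - lambda) = 2.0100.

2.0100


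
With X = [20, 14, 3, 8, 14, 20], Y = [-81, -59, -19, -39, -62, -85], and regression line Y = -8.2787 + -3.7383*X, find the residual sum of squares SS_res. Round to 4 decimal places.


For each point, residual = actual - predicted.
Residuals: [2.0447, 1.6149, 0.4936, -0.8149, -1.3851, -1.9553].
Sum of squared residuals = 13.4381.

13.4381


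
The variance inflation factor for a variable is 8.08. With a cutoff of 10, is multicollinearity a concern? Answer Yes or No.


The threshold is 10.
VIF = 8.08 is < 10.
Multicollinearity indication: No.

No


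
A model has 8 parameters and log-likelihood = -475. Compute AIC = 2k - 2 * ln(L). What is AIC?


AIC = 2k - 2*loglik = 2(8) - 2(-475).
= 16 + 950 = 966.

966


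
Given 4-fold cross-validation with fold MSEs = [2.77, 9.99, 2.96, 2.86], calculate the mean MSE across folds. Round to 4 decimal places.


Total MSE across folds = 18.5800.
CV-MSE = 18.5800/4 = 4.6450.

4.6450


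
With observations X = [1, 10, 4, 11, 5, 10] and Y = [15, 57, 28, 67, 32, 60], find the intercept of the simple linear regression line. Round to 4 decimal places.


Compute b1 = 5.1207 from the OLS formula.
With xbar = 6.8333 and ybar = 43.1667, the intercept is:
b0 = 43.1667 - 5.1207 * 6.8333 = 8.1751.

8.1751


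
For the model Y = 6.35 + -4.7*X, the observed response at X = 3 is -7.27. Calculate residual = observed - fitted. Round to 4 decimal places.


Fitted value at X = 3 is yhat = 6.35 + -4.7*3 = -7.7500.
Residual = -7.27 - -7.7500 = 0.4800.

0.4800


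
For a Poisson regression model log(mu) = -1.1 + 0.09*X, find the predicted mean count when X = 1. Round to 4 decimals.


eta = -1.1 + 0.09 * 1 = -1.0100.
mu = exp(-1.0100) = 0.3642.

0.3642


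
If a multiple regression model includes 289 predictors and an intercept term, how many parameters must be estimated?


Including the intercept, the model has 289 predictor coefficients + 1 intercept.
Total = 290.

290


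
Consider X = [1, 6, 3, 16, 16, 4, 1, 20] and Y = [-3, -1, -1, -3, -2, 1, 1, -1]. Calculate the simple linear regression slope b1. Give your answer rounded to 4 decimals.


First compute the means: xbar = 8.3750, ybar = -1.1250.
Then S_xx = sum((xi - xbar)^2) = 413.8750.
S_xy = sum((xi - xbar)(yi - ybar)) = -31.6250.
b1 = S_xy / S_xx = -31.6250 / 413.8750 = -0.0764.

-0.0764


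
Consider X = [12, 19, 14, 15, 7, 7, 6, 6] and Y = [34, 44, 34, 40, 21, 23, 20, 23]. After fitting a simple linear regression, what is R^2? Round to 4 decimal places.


Fit the OLS line: b0 = 10.0204, b1 = 1.8469.
SSres = 21.8571.
SStot = 606.8750.
R^2 = 1 - 21.8571/606.8750 = 0.9640.

0.9640


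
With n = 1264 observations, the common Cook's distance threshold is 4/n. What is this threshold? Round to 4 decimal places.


The threshold is 4/n.
4/1264 = 0.0032.

0.0032


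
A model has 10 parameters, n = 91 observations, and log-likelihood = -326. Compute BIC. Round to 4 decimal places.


ln(91) = 4.510860.
k * ln(n) = 10 * 4.510860 = 45.108600.
-2L = 652.
BIC = 45.108600 + 652 = 697.108600, which rounds to 697.1086.

697.1086


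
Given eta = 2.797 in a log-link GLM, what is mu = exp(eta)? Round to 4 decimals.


Apply the inverse link:
mu = e^2.797 = 16.3954.

16.3954


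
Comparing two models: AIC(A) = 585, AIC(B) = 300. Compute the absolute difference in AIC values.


Compute |585 - 300| = 285.
Model B has the smaller AIC.

285


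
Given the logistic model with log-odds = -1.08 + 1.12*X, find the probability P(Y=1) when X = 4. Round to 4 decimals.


Compute z = -1.08 + (1.12)(4) = 3.4000.
exp(-z) = 0.0334.
P = 1/(1 + 0.0334) = 0.9677.

0.9677


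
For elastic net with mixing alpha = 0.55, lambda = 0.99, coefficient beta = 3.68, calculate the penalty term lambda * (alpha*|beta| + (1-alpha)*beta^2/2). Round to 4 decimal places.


L1 component = 0.55 * |3.68| = 2.0240.
L2 component = 0.45 * 3.68^2 / 2 = 3.0470.
Penalty = 0.99 * (2.0240 + 3.0470) = 0.99 * 5.0710 = 5.0203.

5.0203


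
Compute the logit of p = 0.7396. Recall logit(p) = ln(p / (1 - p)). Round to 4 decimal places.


1 - p = 0.2604.
p/(1-p) = 2.8402.
logit = ln(2.8402) = 1.0439.

1.0439


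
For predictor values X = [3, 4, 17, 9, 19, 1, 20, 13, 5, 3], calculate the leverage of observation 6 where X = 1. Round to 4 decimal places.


Mean of X: xbar = 9.4000.
SXX = 476.4000.
For X = 1: h = 1/10 + (1 - 9.4000)^2/476.4000 = 0.2481.

0.2481


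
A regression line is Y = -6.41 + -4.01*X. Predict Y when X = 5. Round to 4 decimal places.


Predicted value:
Y = -6.41 + (-4.01)(5) = -6.41 + -20.0500 = -26.4600.

-26.4600


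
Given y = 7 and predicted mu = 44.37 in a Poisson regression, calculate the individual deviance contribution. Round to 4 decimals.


Compute y*ln(y/mu) = 7*ln(7/44.37) = 7*-1.846653 = -12.926571.
y - mu = -37.37.
D = 2*(-12.926571 - (-37.37)) = 48.886858, which rounds to 48.8869.

48.8869


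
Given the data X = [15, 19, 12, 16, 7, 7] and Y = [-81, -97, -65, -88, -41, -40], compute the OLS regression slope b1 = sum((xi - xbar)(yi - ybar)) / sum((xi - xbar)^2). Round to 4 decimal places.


Calculate xbar = 12.6667, ybar = -68.6667.
S_xx = 121.3333, S_xy = -594.3333.
Using b1 = S_xy / S_xx = -594.3333 / 121.3333, we get b1 = -4.8984.

-4.8984


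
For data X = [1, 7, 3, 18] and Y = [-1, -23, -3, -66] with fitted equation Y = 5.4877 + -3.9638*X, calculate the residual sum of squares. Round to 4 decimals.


Predicted values from Y = 5.4877 + -3.9638*X.
Residuals: [-2.5239, -0.7411, 3.4037, -0.1393].
SSres = 18.5239.

18.5239


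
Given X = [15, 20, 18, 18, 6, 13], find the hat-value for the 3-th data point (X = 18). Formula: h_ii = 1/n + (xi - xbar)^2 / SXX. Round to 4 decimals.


Compute xbar = 15.0000 with n = 6 observations.
SXX = 128.0000.
Leverage = 1/6 + (18 - 15.0000)^2/128.0000 = 0.2370.

0.2370


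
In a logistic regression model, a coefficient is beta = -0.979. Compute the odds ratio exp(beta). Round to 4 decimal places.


The odds ratio is computed as:
OR = e^(-0.979) = 0.3757.

0.3757


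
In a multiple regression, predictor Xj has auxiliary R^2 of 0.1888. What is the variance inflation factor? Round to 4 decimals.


Using VIF = 1/(1 - R^2_j):
1 - 0.1888 = 0.8112.
VIF = 1.2327.

1.2327


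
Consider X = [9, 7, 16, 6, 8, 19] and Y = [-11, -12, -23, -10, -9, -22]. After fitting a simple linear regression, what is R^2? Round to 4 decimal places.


After computing the OLS fit (b0=-2.4784, b1=-1.1097):
SSres = 21.6149, SStot = 197.5000.
R^2 = 1 - 21.6149/197.5000 = 0.8906.

0.8906


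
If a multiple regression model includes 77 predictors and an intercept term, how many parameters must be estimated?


Total coefficients = number of predictors + 1 (for the intercept).
= 77 + 1 = 78.

78


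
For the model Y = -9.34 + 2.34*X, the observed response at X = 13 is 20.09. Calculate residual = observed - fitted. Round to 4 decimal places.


Fitted value at X = 13 is yhat = -9.34 + 2.34*13 = 21.0800.
Residual = 20.09 - 21.0800 = -0.9900.

-0.9900


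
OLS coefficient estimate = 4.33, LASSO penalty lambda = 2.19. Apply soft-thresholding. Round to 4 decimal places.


Check: |4.33| = 4.33 vs lambda = 2.19.
Since |beta| > lambda, coefficient = sign(beta)*(|beta| - lambda) = 2.1400.
Soft-thresholded coefficient = 2.1400.

2.1400


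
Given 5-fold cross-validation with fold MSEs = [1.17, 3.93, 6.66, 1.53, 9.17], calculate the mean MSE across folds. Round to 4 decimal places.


Sum of fold MSEs = 22.4600.
Average = 22.4600 / 5 = 4.4920.

4.4920


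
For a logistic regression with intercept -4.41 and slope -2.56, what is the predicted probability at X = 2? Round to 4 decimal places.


Linear predictor: z = -4.41 + -2.56 * 2 = -9.5300.
P = 1/(1 + exp(9.5300)) = 1/(1 + 13766.5911) = 0.0001.

0.0001


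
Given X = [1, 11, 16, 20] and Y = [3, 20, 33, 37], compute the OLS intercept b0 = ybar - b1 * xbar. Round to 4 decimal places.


Compute b1 = 1.8564 from the OLS formula.
With xbar = 12.0000 and ybar = 23.2500, the intercept is:
b0 = 23.2500 - 1.8564 * 12.0000 = 0.9728.

0.9728


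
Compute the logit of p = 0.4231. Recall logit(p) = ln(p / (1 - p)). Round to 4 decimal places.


The odds are p/(1-p) = 0.4231 / 0.5769 = 0.7334.
logit(p) = ln(0.7334) = -0.3101.

-0.3101


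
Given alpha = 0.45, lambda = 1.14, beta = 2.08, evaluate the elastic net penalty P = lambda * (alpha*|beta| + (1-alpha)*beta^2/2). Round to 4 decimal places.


Compute:
L1 = 0.45 * 2.08 = 0.9360.
L2 = 0.55 * 2.08^2 / 2 = 1.1898.
Penalty = 1.14 * (0.9360 + 1.1898) = 2.4234.

2.4234


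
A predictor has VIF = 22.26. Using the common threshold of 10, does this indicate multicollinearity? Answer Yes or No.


The threshold is 10.
VIF = 22.26 is >= 10.
Multicollinearity indication: Yes.

Yes


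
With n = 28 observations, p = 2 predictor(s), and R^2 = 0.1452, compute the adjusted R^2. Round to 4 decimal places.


Plug in: Adj R^2 = 1 - (1 - 0.1452) * 27/25.
= 1 - 0.8548 * 27/25
= 1 - 23.0796 / 25
= 1 - 0.9232 = 0.0768.

0.0768


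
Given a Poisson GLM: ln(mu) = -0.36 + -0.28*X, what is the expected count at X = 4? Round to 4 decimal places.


Compute eta = -0.36 + -0.28 * 4 = -1.4800.
Apply inverse link: mu = e^-1.4800 = 0.2276.

0.2276


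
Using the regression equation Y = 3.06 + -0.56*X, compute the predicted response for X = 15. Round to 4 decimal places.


Substitute X = 15 into the equation:
Y = 3.06 + -0.56 * 15 = 3.06 + -8.4000 = -5.3400.

-5.3400


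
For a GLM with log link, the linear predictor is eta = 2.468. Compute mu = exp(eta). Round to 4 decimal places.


mu = exp(eta) = exp(2.468).
= 11.7988.

11.7988


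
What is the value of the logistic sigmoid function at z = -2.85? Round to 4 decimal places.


Compute exp(2.8500) = 17.2878.
Sigmoid = 1 / (1 + 17.2878) = 1 / 18.2878 = 0.0547.

0.0547


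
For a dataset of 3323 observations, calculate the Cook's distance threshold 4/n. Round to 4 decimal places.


Cook's distance cutoff = 4/n = 4/3323.
= 0.0012.

0.0012


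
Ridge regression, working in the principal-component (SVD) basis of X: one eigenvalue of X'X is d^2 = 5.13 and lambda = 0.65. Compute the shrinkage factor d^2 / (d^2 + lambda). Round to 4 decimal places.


d^2 + lambda = 5.13 + 0.65 = 5.7800.
Shrinkage factor = 5.13/5.7800 = 0.8875.

0.8875


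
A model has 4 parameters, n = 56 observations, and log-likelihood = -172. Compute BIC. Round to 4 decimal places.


ln(56) = 4.025352.
k * ln(n) = 4 * 4.025352 = 16.101408.
-2L = 344.
BIC = 16.101408 + 344 = 360.101408, which rounds to 360.1014.

360.1014


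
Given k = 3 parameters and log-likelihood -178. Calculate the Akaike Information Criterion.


AIC = 2k - 2*loglik = 2(3) - 2(-178).
= 6 + 356 = 362.

362


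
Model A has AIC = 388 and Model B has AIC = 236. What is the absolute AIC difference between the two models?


Compute |388 - 236| = 152.
Model B has the smaller AIC.

152


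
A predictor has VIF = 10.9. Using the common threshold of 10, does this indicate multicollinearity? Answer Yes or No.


Check: VIF = 10.9 vs threshold = 10.
Since 10.9 >= 10, the answer is Yes.

Yes


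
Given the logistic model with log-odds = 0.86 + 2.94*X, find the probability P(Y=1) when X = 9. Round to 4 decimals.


z = 0.86 + 2.94 * 9 = 27.3200.
Sigmoid: P = 1 / (1 + exp(-27.3200)) = 1.0000.

1.0000


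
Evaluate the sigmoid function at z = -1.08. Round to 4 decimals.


exp(1.0800) = 2.9447.
1 + exp(-z) = 3.9447.
sigmoid = 1/3.9447 = 0.2535.

0.2535


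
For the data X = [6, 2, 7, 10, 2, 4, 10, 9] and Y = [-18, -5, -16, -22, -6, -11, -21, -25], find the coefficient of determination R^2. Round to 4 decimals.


After computing the OLS fit (b0=-2.1129, b1=-2.1419):
SSres = 34.4387, SStot = 390.0000.
R^2 = 1 - 34.4387/390.0000 = 0.9117.

0.9117


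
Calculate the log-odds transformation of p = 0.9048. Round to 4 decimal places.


Compute the odds: 0.9048/0.0952 = 9.5042.
Take the natural log: ln(9.5042) = 2.2517.

2.2517


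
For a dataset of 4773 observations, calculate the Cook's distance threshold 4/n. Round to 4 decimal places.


The threshold is 4/n.
4/4773 = 0.0008.

0.0008


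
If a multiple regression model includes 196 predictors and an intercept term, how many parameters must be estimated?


Each predictor gets one coefficient, plus one intercept.
Total parameters = 196 + 1 = 197.

197


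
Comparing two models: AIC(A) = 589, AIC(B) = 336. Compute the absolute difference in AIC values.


Absolute difference = |589 - 336| = 253.
The model with lower AIC (B) is preferred.

253


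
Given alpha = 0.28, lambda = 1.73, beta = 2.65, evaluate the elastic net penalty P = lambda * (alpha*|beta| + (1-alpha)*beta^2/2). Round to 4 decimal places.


L1 component = 0.28 * |2.65| = 0.7420.
L2 component = 0.72 * 2.65^2 / 2 = 2.5281.
Penalty = 1.73 * (0.7420 + 2.5281) = 1.73 * 3.2701 = 5.6573.

5.6573


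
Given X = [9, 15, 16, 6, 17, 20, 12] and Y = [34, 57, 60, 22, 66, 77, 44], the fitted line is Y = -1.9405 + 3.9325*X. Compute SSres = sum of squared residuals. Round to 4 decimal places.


For each point, residual = actual - predicted.
Residuals: [0.5480, -0.0470, -0.9795, 0.3455, 1.0880, 0.2905, -1.2495].
Sum of squared residuals = 4.2107.

4.2107


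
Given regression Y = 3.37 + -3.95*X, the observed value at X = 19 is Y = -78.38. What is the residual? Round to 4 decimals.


Predicted = 3.37 + -3.95 * 19 = -71.6800.
Residual = -78.38 - -71.6800 = -6.7000.

-6.7000


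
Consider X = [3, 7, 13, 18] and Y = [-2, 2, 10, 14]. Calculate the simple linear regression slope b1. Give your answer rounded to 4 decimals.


Calculate xbar = 10.2500, ybar = 6.0000.
S_xx = 130.7500, S_xy = 144.0000.
Using b1 = S_xy / S_xx = 144.0000 / 130.7500, we get b1 = 1.1013.

1.1013


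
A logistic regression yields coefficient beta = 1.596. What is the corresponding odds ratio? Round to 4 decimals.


The odds ratio is computed as:
OR = e^(1.596) = 4.9333.

4.9333


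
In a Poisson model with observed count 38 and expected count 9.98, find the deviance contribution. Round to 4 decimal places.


y/mu = 38/9.98 = 3.807615 (approx.), and ln(38/9.98) = 1.337003.
y * ln(y/mu) = 38 * 1.337003 = 50.806114.
y - mu = 28.02.
D = 2 * (50.806114 - 28.02) = 45.572228, which rounds to 45.5722.

45.5722


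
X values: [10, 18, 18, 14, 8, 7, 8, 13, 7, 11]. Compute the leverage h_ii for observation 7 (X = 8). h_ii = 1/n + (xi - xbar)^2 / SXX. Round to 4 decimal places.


Compute xbar = 11.4000 with n = 10 observations.
SXX = 160.4000.
Leverage = 1/10 + (8 - 11.4000)^2/160.4000 = 0.1721.

0.1721


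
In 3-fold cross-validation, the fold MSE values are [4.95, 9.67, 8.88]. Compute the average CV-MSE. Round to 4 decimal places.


Sum of fold MSEs = 23.5000.
Average = 23.5000 / 3 = 7.8333.

7.8333


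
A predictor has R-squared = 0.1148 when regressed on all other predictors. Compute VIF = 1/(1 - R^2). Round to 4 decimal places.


Denominator: 1 - 0.1148 = 0.8852.
VIF = 1 / 0.8852 = 1.1297.

1.1297


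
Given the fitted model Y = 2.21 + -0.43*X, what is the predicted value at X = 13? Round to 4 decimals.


Plug X = 13 into Y = 2.21 + -0.43*X:
Y = 2.21 + -5.5900 = -3.3800.

-3.3800


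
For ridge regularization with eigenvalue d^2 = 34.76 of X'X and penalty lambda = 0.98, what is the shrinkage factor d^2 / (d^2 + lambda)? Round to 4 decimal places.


d^2 + lambda = 34.76 + 0.98 = 35.7400.
Shrinkage factor = 34.76/35.7400 = 0.9726.

0.9726


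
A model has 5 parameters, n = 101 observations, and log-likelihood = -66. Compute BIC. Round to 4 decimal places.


k * ln(n) = 5 * ln(101) = 5 * 4.615121 = 23.075605.
-2 * loglik = -2 * (-66) = 132.
BIC = 23.075605 + 132 = 155.075605, which rounds to 155.0756.

155.0756


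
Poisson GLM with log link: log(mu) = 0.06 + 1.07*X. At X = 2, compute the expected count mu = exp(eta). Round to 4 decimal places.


Linear predictor: eta = 0.06 + (1.07)(2) = 2.2000.
Expected count: mu = exp(2.2000) = 9.0250.

9.0250


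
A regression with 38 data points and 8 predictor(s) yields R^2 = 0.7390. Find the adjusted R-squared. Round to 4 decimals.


Plug in: Adj R^2 = 1 - (1 - 0.7390) * 37/29.
= 1 - 0.2610 * 37/29
= 1 - 9.6570 / 29
= 1 - 0.3330 = 0.6670.

0.6670


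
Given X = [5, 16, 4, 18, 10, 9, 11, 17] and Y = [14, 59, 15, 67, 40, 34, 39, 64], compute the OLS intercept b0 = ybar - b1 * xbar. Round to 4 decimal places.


First find the slope: b1 = 3.8496.
Means: xbar = 11.2500, ybar = 41.5000.
b0 = ybar - b1 * xbar = 41.5000 - 3.8496 * 11.2500 = -1.8083.

-1.8083


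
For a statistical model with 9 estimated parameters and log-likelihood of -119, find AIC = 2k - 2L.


AIC = 2k - 2*loglik = 2(9) - 2(-119).
= 18 + 238 = 256.

256


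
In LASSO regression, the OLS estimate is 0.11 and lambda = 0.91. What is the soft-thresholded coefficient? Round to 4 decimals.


Absolute value: |0.11| = 0.11.
Compare to lambda = 0.91.
Since |beta| <= lambda, the coefficient is set to 0.

0.0000


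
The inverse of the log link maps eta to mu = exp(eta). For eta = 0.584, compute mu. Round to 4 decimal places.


The inverse log link gives:
mu = exp(0.584) = 1.7932.

1.7932


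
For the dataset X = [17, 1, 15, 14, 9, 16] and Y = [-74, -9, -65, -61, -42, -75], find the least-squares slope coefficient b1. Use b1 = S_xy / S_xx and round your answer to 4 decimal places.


First compute the means: xbar = 12.0000, ybar = -54.3333.
Then S_xx = sum((xi - xbar)^2) = 184.0000.
S_xy = sum((xi - xbar)(yi - ybar)) = -762.0000.
b1 = S_xy / S_xx = -762.0000 / 184.0000 = -4.1413.

-4.1413


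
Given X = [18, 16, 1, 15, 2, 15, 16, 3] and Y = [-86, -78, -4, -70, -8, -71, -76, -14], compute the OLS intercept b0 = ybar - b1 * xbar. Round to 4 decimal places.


The slope is b1 = -4.8302.
Sample means are xbar = 10.7500 and ybar = -50.8750.
Intercept: b0 = -50.8750 - (-4.8302)(10.7500) = 1.0499.

1.0499


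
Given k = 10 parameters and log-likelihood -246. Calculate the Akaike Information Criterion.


AIC = 2*10 - 2*(-246).
= 20 + 492 = 512.

512


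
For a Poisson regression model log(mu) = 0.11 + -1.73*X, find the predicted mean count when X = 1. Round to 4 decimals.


eta = 0.11 + -1.73 * 1 = -1.6200.
mu = exp(-1.6200) = 0.1979.

0.1979


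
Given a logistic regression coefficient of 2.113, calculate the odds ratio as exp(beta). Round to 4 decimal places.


exp(2.113) = 8.2730.
So the odds ratio is 8.2730.

8.2730


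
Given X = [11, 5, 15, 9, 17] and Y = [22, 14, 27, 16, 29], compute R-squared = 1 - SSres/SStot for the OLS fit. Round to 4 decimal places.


The fitted line is Y = 6.2500 + 1.3465*X.
SSres = 7.8509, SStot = 173.2000.
R^2 = 1 - SSres/SStot = 0.9547.

0.9547


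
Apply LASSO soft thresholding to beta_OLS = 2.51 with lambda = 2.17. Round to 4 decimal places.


Absolute value: |2.51| = 2.51.
Compare to lambda = 2.17.
Since |beta| > lambda, coefficient = sign(beta)*(|beta| - lambda) = 0.3400.

0.3400


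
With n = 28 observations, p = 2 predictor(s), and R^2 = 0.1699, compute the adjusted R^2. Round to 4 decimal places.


Plug in: Adj R^2 = 1 - (1 - 0.1699) * 27/25.
= 1 - 0.8301 * 27/25
= 1 - 22.4127 / 25
= 1 - 0.8965 = 0.1035.

0.1035


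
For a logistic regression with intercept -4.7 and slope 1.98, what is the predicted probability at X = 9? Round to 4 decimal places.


Compute z = -4.7 + (1.98)(9) = 13.1200.
exp(-z) = 0.0000.
P = 1/(1 + 0.0000) = 1.0000.

1.0000


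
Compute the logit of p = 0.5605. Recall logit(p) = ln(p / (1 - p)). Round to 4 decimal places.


Compute the odds: 0.5605/0.4395 = 1.2753.
Take the natural log: ln(1.2753) = 0.2432.

0.2432


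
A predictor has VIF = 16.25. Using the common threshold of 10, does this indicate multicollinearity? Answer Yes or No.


Check: VIF = 16.25 vs threshold = 10.
Since 16.25 >= 10, the answer is Yes.

Yes


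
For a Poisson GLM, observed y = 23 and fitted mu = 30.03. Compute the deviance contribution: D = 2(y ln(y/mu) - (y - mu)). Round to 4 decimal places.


Compute y*ln(y/mu) = 23*ln(23/30.03) = 23*-0.266703 = -6.134169.
y - mu = -7.03.
D = 2*(-6.134169 - (-7.03)) = 1.791662, which rounds to 1.7917.

1.7917


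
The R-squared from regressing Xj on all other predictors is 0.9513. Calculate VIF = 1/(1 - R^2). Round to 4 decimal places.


Using VIF = 1/(1 - R^2_j):
1 - 0.9513 = 0.0487.
VIF = 20.5339.

20.5339


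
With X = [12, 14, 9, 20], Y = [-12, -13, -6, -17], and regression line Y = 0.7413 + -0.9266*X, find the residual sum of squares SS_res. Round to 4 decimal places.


Predicted values from Y = 0.7413 + -0.9266*X.
Residuals: [-1.6221, -0.7689, 1.5981, 0.7907].
SSres = 6.4015.

6.4015


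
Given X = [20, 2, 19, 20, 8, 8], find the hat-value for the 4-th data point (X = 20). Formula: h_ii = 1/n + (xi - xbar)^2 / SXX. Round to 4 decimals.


Compute xbar = 12.8333 with n = 6 observations.
SXX = 304.8333.
Leverage = 1/6 + (20 - 12.8333)^2/304.8333 = 0.3352.

0.3352


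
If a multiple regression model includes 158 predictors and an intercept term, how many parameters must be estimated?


Including the intercept, the model has 158 predictor coefficients + 1 intercept.
Total = 159.

159


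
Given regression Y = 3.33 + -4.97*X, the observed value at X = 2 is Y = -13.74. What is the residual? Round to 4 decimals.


Fitted value at X = 2 is yhat = 3.33 + -4.97*2 = -6.6100.
Residual = -13.74 - -6.6100 = -7.1300.

-7.1300


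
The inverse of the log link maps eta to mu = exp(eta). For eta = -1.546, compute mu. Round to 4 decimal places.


Apply the inverse link:
mu = e^-1.546 = 0.2131.

0.2131


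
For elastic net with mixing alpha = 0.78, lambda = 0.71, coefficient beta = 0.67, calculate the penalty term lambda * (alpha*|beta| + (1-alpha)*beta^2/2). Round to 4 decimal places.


Compute:
L1 = 0.78 * 0.67 = 0.5226.
L2 = 0.22 * 0.67^2 / 2 = 0.0494.
Penalty = 0.71 * (0.5226 + 0.0494) = 0.4061.

0.4061


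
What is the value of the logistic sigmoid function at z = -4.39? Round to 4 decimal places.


First, exp(4.3900) = 80.6404.
Then sigma(z) = 1/(1 + 80.6404) = 0.0122.

0.0122


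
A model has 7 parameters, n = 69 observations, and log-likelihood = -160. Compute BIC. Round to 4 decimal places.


k * ln(n) = 7 * ln(69) = 7 * 4.234107 = 29.638749.
-2 * loglik = -2 * (-160) = 320.
BIC = 29.638749 + 320 = 349.638749, which rounds to 349.6387.

349.6387


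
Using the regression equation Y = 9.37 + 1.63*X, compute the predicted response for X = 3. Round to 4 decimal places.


Predicted value:
Y = 9.37 + (1.63)(3) = 9.37 + 4.8900 = 14.2600.

14.2600


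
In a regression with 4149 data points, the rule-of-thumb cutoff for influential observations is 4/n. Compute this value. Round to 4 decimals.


Cook's distance cutoff = 4/n = 4/4149.
= 0.0010.

0.0010


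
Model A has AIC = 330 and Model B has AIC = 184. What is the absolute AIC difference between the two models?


Compute |330 - 184| = 146.
Model B has the smaller AIC.

146


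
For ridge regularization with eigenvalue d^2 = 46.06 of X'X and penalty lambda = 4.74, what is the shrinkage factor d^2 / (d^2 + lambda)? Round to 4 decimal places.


Denominator = d^2 + lambda = 46.06 + 4.74 = 50.8000.
Shrinkage = 46.06 / 50.8000 = 0.9067.

0.9067


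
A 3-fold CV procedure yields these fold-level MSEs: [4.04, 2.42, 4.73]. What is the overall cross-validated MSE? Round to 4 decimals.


Sum of fold MSEs = 11.1900.
Average = 11.1900 / 3 = 3.7300.

3.7300


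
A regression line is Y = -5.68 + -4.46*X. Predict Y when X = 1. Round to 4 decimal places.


Substitute X = 1 into the equation:
Y = -5.68 + -4.46 * 1 = -5.68 + -4.4600 = -10.1400.

-10.1400


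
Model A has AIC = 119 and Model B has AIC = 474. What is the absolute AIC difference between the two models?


Compute |119 - 474| = 355.
Model A has the smaller AIC.

355


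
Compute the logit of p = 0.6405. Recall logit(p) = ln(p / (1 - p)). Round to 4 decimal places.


The odds are p/(1-p) = 0.6405 / 0.3595 = 1.7816.
logit(p) = ln(1.7816) = 0.5775.

0.5775


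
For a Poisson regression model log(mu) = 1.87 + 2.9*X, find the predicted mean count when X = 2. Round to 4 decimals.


Linear predictor: eta = 1.87 + (2.9)(2) = 7.6700.
Expected count: mu = exp(7.6700) = 2143.0814.

2143.0814


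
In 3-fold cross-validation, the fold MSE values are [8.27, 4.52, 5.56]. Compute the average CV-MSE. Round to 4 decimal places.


Sum of fold MSEs = 18.3500.
Average = 18.3500 / 3 = 6.1167.

6.1167


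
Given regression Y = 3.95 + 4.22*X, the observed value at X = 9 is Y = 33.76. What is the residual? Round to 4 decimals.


Fitted value at X = 9 is yhat = 3.95 + 4.22*9 = 41.9300.
Residual = 33.76 - 41.9300 = -8.1700.

-8.1700


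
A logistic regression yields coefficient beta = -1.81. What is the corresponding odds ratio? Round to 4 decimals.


The odds ratio is computed as:
OR = e^(-1.81) = 0.1637.

0.1637


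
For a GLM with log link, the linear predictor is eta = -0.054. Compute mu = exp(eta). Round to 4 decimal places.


The inverse log link gives:
mu = exp(-0.054) = 0.9474.

0.9474


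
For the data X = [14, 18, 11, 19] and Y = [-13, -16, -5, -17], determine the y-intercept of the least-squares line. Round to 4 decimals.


Compute b1 = -1.4024 from the OLS formula.
With xbar = 15.5000 and ybar = -12.7500, the intercept is:
b0 = -12.7500 - -1.4024 * 15.5000 = 8.9878.

8.9878


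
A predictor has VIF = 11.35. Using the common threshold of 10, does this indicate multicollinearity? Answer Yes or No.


Compare VIF = 11.35 to the threshold of 10.
11.35 >= 10, so the answer is Yes.

Yes


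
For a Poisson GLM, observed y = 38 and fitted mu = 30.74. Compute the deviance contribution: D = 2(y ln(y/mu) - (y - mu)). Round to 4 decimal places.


First: ln(38/30.74) = 0.212021.
Then: 38 * 0.212021 = 8.056798.
y - mu = 38 - 30.74 = 7.26.
D = 2(8.056798 - 7.26) = 1.593596, which rounds to 1.5936.

1.5936


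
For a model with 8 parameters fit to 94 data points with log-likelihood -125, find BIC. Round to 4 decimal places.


k * ln(n) = 8 * ln(94) = 8 * 4.543295 = 36.346360.
-2 * loglik = -2 * (-125) = 250.
BIC = 36.346360 + 250 = 286.346360, which rounds to 286.3464.

286.3464


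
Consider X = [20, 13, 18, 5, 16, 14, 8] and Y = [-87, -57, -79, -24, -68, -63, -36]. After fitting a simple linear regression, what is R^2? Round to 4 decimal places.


After computing the OLS fit (b0=-2.7138, b1=-4.2022):
SSres = 6.6963, SStot = 3038.8571.
R^2 = 1 - 6.6963/3038.8571 = 0.9978.

0.9978


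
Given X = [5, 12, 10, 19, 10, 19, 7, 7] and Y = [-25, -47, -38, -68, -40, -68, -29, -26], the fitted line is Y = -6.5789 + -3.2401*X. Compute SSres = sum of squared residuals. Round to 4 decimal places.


For each point, residual = actual - predicted.
Residuals: [-2.2206, -1.5399, 0.9799, 0.1408, -1.0201, 0.1408, 0.2596, 3.2596].
Sum of squared residuals = 20.0352.

20.0352


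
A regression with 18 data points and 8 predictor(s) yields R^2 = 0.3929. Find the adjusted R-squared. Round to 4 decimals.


Using the formula:
(1 - 0.3929) = 0.6071.
Multiply by 17/9: 0.6071 * 17 = 10.3207, then 10.3207 / 9 = 1.1467.
Adj R^2 = 1 - 1.1467 = -0.1467.

-0.1467


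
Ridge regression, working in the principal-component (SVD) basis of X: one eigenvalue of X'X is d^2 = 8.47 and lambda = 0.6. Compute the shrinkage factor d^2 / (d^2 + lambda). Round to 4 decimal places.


Denominator = d^2 + lambda = 8.47 + 0.6 = 9.0700.
Shrinkage = 8.47 / 9.0700 = 0.9338.

0.9338


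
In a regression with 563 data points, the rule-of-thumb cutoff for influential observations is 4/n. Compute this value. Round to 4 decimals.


The threshold is 4/n.
4/563 = 0.0071.

0.0071


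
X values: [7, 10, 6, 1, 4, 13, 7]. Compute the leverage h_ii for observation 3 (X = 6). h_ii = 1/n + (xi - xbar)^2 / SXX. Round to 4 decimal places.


Compute xbar = 6.8571 with n = 7 observations.
SXX = 90.8571.
Leverage = 1/7 + (6 - 6.8571)^2/90.8571 = 0.1509.

0.1509


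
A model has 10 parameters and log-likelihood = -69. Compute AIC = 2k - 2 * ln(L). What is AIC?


AIC = 2*10 - 2*(-69).
= 20 + 138 = 158.

158


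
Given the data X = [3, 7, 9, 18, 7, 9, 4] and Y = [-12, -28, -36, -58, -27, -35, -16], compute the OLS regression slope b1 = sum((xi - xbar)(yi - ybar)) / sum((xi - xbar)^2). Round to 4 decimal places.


Calculate xbar = 8.1429, ybar = -30.2857.
S_xx = 144.8571, S_xy = -441.7143.
Using b1 = S_xy / S_xx = -441.7143 / 144.8571, we get b1 = -3.0493.

-3.0493


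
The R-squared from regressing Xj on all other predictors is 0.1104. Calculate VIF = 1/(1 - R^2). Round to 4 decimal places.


VIF = 1 / (1 - 0.1104).
= 1 / 0.8896 = 1.1241.

1.1241


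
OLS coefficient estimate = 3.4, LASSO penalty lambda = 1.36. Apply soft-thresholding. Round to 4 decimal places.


Check: |3.4| = 3.4 vs lambda = 1.36.
Since |beta| > lambda, coefficient = sign(beta)*(|beta| - lambda) = 2.0400.
Soft-thresholded coefficient = 2.0400.

2.0400


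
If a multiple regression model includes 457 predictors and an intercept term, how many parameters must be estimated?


Total coefficients = number of predictors + 1 (for the intercept).
= 457 + 1 = 458.

458


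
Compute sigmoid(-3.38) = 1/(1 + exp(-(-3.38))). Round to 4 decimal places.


Compute exp(3.3800) = 29.3708.
Sigmoid = 1 / (1 + 29.3708) = 1 / 30.3708 = 0.0329.

0.0329


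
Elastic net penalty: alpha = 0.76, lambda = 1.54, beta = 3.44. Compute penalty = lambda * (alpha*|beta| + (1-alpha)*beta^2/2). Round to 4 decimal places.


Compute:
L1 = 0.76 * 3.44 = 2.6144.
L2 = 0.24 * 3.44^2 / 2 = 1.4200.
Penalty = 1.54 * (2.6144 + 1.4200) = 6.2130.

6.2130


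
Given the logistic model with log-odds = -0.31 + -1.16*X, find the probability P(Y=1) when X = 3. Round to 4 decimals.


Compute z = -0.31 + (-1.16)(3) = -3.7900.
exp(-z) = 44.2564.
P = 1/(1 + 44.2564) = 0.0221.

0.0221


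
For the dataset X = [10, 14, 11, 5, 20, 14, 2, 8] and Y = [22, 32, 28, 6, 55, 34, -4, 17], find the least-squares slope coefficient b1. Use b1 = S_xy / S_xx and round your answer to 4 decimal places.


First compute the means: xbar = 10.5000, ybar = 23.7500.
Then S_xx = sum((xi - xbar)^2) = 224.0000.
S_xy = sum((xi - xbar)(yi - ybar)) = 715.0000.
b1 = S_xy / S_xx = 715.0000 / 224.0000 = 3.1920.

3.1920


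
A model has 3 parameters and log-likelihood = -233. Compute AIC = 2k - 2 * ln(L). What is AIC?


AIC = 2*3 - 2*(-233).
= 6 + 466 = 472.

472


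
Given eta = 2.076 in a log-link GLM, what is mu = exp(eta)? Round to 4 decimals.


mu = exp(eta) = exp(2.076).
= 7.9725.

7.9725


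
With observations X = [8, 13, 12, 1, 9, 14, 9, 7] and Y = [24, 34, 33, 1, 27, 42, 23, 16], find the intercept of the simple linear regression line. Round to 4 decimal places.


The slope is b1 = 2.9947.
Sample means are xbar = 9.1250 and ybar = 25.0000.
Intercept: b0 = 25.0000 - (2.9947)(9.1250) = -2.3270.

-2.3270


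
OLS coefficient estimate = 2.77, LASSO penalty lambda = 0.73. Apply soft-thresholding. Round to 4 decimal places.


Absolute value: |2.77| = 2.77.
Compare to lambda = 0.73.
Since |beta| > lambda, coefficient = sign(beta)*(|beta| - lambda) = 2.0400.

2.0400


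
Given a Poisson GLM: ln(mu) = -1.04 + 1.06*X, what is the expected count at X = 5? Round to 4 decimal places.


Compute eta = -1.04 + 1.06 * 5 = 4.2600.
Apply inverse link: mu = e^4.2600 = 70.8100.

70.8100


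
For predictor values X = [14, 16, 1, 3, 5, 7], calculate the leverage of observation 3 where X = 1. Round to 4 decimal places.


Compute xbar = 7.6667 with n = 6 observations.
SXX = 183.3333.
Leverage = 1/6 + (1 - 7.6667)^2/183.3333 = 0.4091.

0.4091


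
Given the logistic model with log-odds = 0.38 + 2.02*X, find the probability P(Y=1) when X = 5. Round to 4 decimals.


z = 0.38 + 2.02 * 5 = 10.4800.
Sigmoid: P = 1 / (1 + exp(-10.4800)) = 1.0000.

1.0000


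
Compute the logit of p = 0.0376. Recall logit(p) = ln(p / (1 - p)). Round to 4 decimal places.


1 - p = 0.9624.
p/(1-p) = 0.0391.
logit = ln(0.0391) = -3.2424.

-3.2424


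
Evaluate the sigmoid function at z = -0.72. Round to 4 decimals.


Compute exp(0.7200) = 2.0544.
Sigmoid = 1 / (1 + 2.0544) = 1 / 3.0544 = 0.3274.

0.3274


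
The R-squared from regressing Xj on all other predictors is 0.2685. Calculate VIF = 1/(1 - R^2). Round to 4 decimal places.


Denominator: 1 - 0.2685 = 0.7315.
VIF = 1 / 0.7315 = 1.3671.

1.3671


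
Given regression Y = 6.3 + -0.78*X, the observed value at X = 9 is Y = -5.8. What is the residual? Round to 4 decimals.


Fitted value at X = 9 is yhat = 6.3 + -0.78*9 = -0.7200.
Residual = -5.8 - -0.7200 = -5.0800.

-5.0800


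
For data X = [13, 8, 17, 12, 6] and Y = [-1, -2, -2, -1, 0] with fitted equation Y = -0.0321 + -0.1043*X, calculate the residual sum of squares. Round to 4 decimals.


Predicted values from Y = -0.0321 + -0.1043*X.
Residuals: [0.3880, -1.1335, -0.1948, 0.2837, 0.6579].
SSres = 1.9866.

1.9866


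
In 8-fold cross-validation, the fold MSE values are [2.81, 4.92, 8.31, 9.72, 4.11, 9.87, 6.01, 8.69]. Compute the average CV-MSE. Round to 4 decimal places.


Add all fold MSEs: 54.4400.
Divide by k = 8: 54.4400/8 = 6.8050.

6.8050


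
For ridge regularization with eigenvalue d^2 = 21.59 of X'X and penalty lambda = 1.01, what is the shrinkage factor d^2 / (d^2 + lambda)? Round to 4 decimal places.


d^2 + lambda = 21.59 + 1.01 = 22.6000.
Shrinkage factor = 21.59/22.6000 = 0.9553.

0.9553


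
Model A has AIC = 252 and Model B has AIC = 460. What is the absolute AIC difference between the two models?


|AIC_A - AIC_B| = |252 - 460| = 208.
Model A is preferred (lower AIC).

208


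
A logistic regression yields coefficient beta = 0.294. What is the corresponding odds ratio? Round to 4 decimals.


Odds ratio = exp(beta) = exp(0.294).
= 1.3418.

1.3418


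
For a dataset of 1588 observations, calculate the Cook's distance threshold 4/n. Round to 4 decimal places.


Using the rule of thumb:
Threshold = 4 / 1588 = 0.0025.

0.0025


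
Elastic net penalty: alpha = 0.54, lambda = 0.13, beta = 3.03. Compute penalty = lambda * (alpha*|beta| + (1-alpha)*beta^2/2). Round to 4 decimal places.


Compute:
L1 = 0.54 * 3.03 = 1.6362.
L2 = 0.46 * 3.03^2 / 2 = 2.1116.
Penalty = 0.13 * (1.6362 + 2.1116) = 0.4872.

0.4872


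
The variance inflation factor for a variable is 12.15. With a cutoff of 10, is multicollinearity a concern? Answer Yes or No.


Check: VIF = 12.15 vs threshold = 10.
Since 12.15 >= 10, the answer is Yes.

Yes


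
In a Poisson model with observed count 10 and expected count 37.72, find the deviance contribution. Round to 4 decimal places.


y/mu = 10/37.72 = 0.265111 (approx.), and ln(10/37.72) = -1.327605.
y * ln(y/mu) = 10 * -1.327605 = -13.276050.
y - mu = -27.72.
D = 2 * (-13.276050 - -27.72) = 28.887900, which rounds to 28.8879.

28.8879


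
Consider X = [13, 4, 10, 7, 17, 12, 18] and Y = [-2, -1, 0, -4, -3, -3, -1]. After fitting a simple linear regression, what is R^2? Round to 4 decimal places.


Fit the OLS line: b0 = -1.9247, b1 = -0.0065.
SSres = 11.9935.
SStot = 12.0000.
R^2 = 1 - 11.9935/12.0000 = 0.0005.

0.0005


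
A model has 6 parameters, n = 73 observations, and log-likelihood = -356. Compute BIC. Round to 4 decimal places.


ln(73) = 4.290459.
k * ln(n) = 6 * 4.290459 = 25.742754.
-2L = 712.
BIC = 25.742754 + 712 = 737.742754, which rounds to 737.7428.

737.7428


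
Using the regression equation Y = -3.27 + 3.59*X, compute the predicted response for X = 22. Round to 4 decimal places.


Predicted value:
Y = -3.27 + (3.59)(22) = -3.27 + 78.9800 = 75.7100.

75.7100


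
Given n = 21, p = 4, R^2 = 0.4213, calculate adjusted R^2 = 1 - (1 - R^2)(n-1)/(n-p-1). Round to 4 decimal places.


Using the formula:
(1 - 0.4213) = 0.5787.
Multiply by 20/16: 0.5787 * 20 = 11.5740, then 11.5740 / 16 = 0.7234.
Adj R^2 = 1 - 0.7234 = 0.2766.

0.2766


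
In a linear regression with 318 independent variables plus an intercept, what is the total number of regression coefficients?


Including the intercept, the model has 318 predictor coefficients + 1 intercept.
Total = 319.

319


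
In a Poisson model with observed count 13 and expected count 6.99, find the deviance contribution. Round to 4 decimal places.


Compute y*ln(y/mu) = 13*ln(13/6.99) = 13*0.620469 = 8.066097.
y - mu = 6.01.
D = 2*(8.066097 - (6.01)) = 4.112194, which rounds to 4.1122.

4.1122


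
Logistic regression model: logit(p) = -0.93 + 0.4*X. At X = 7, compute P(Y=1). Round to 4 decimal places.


Linear predictor: z = -0.93 + 0.4 * 7 = 1.8700.
P = 1/(1 + exp(-1.8700)) = 1/(1 + 0.1541) = 0.8665.

0.8665


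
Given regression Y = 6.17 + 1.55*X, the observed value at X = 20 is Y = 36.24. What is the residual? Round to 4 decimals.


Fitted value at X = 20 is yhat = 6.17 + 1.55*20 = 37.1700.
Residual = 36.24 - 37.1700 = -0.9300.

-0.9300


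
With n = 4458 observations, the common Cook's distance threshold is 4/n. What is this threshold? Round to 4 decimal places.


Using the rule of thumb:
Threshold = 4 / 4458 = 0.0009.

0.0009


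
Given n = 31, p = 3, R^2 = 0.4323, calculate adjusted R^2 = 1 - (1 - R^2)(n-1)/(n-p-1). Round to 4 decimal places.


Plug in: Adj R^2 = 1 - (1 - 0.4323) * 30/27.
= 1 - 0.5677 * 30/27
= 1 - 17.0310 / 27
= 1 - 0.6308 = 0.3692.

0.3692


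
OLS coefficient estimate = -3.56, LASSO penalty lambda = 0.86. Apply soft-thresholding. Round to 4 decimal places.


Check: |-3.56| = 3.56 vs lambda = 0.86.
Since |beta| > lambda, coefficient = sign(beta)*(|beta| - lambda) = -2.7000.
Soft-thresholded coefficient = -2.7000.

-2.7000


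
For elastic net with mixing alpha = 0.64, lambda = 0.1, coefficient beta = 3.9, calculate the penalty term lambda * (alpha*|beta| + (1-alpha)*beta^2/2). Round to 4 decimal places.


L1 component = 0.64 * |3.9| = 2.4960.
L2 component = 0.36 * 3.9^2 / 2 = 2.7378.
Penalty = 0.1 * (2.4960 + 2.7378) = 0.1 * 5.2338 = 0.5234.

0.5234
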